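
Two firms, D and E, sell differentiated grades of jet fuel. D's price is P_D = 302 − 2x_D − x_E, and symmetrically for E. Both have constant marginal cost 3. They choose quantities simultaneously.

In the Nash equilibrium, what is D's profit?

7152.08

Firm D's profit: π = x_D(302 − 2x_D − x_E) − 3x_D.
∂π/∂x_D = 299 − 4x_D − x_E = 0 ⇒ x_D = 74.75 − 0.25x_E.
Setting x_D = x_E in the reaction function: x_D = 74.75 − 0.25x_D, so x_D = 74.75 / 1.25 = 59.8.
P_D = 302 − 2·59.8 − 59.8 = 122.6.
Profit = (122.6 − 3)·59.8 = 7152.08.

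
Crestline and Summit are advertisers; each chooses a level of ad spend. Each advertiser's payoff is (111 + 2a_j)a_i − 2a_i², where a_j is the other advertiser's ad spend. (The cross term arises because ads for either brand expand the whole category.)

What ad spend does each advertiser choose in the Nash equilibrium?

55.5

Crestline's payoff is (111 + 2a_S)a_C − 2a_C².
∂π/∂a_C = 111 + 2a_S − 4a_C = 0, so a_C = 27.75 + 0.5a_S.
Setting a_C = a_S in the reaction function: a_C = 27.75 + 0.5a_C, so a_C = 27.75 / 0.5 = 55.5.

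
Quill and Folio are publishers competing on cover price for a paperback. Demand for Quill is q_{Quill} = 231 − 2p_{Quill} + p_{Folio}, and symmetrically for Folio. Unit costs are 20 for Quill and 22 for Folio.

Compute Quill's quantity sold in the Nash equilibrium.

Quill's profit: π = (p_{Quill} − 20)(231 − 2p_{Quill} + p_{Folio}).
∂π/∂p_{Quill} = 271 − 4p_{Quill} + p_{Folio} = 0 ⇒ p_{Quill} = 67.75 + 0.25p_{Folio}.
Similarly p_{Folio} = 68.75 + 0.25p_{Quill}.
Plugging p_{Folio} into Quill's best response: p_{Quill} = 67.75 + 0.25(68.75 + 0.25p_{Quill}) ⇒ 0.9375p_{Quill} = 84.9375, so p_{Quill} = 90.6.
Then p_{Folio} = 68.75 + 0.25·90.6 = 91.4.
q_{Quill} = 231 − 2·90.6 + 91.4 = 141.2.

141.2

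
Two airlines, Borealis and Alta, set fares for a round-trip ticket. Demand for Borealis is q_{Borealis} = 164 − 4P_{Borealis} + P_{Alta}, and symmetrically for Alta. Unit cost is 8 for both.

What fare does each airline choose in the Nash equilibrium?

Borealis's profit: π = (P_{Borealis} − 8)(164 − 4P_{Borealis} + P_{Alta}).
∂π/∂P_{Borealis} = 196 − 8P_{Borealis} + P_{Alta} = 0 ⇒ P_{Borealis} = 24.5 + 0.125P_{Alta}.
The game is symmetric, so in equilibrium P_{Alta} = P_{Borealis}: the reaction function gives 0.875P_{Borealis} = 24.5, hence P_{Borealis} = 28.

28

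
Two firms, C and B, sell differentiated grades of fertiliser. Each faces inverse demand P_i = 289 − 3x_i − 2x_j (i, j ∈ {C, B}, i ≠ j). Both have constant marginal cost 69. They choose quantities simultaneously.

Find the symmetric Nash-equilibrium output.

27.5

Firm C's profit: π = x_C(289 − 3x_C − 2x_B) − 69x_C.
∂π/∂x_C = 220 − 6x_C − 2x_B = 0 ⇒ x_C = 110/3 − (1/3)x_B.
The game is symmetric, so in equilibrium x_B = x_C: the reaction function gives (4/3)x_C = 110/3, hence x_C = 27.5.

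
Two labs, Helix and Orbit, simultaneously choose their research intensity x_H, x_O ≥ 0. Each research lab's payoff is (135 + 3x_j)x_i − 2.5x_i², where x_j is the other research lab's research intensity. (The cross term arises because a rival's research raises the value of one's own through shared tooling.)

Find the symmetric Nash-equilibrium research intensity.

67.5

Helix's payoff is (135 + 3x_O)x_H − 2.5x_H².
∂π/∂x_H = 135 + 3x_O − 5x_H = 0, so x_H = 27 + 0.6x_O.
The game is symmetric, so in equilibrium x_O = x_H: the reaction function gives 0.4x_H = 27, hence x_H = 67.5.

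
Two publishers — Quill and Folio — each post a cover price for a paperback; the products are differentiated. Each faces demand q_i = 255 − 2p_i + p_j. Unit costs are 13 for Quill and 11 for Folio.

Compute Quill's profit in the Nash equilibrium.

12928.32

Quill's profit: π = (p_{Quill} − 13)(255 − 2p_{Quill} + p_{Folio}).
∂π/∂p_{Quill} = 281 − 4p_{Quill} + p_{Folio} = 0 ⇒ p_{Quill} = 70.25 + 0.25p_{Folio}.
Similarly p_{Folio} = 69.25 + 0.25p_{Quill}.
Plugging p_{Folio} into Quill's best response: p_{Quill} = 70.25 + 0.25(69.25 + 0.25p_{Quill}) ⇒ 0.9375p_{Quill} = 87.5625, so p_{Quill} = 93.4.
Then p_{Folio} = 69.25 + 0.25·93.4 = 92.6.
q_{Quill} = 255 − 2·93.4 + 92.6 = 160.8.
Profit = (93.4 − 13)·160.8 = 12928.32.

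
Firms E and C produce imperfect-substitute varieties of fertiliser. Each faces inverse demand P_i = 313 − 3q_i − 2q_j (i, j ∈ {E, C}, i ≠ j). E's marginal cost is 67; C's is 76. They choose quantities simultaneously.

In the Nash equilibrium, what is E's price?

Firm E's profit: π = q_E(313 − 3q_E − 2q_C) − 67q_E.
∂π/∂q_E = 246 − 6q_E − 2q_C = 0 ⇒ q_E = 41 − (1/3)q_C.
Similarly q_C = 39.5 − (1/3)q_E.
Substituting the second reaction function into the first: q_E = 41 − (1/3)(39.5 − (1/3)q_E), which gives (8/9)q_E = 167/6 ⇒ q_E = 31.3125.
Then q_C = 39.5 − (1/3)·31.3125 = 29.0625.
P_E = 313 − 3·31.3125 − 2·29.0625 = 160.9375.

160.9375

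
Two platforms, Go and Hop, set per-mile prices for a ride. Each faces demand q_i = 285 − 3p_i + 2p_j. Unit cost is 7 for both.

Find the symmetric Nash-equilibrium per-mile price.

76.5

Go's profit: π = (p_{Go} − 7)(285 − 3p_{Go} + 2p_{Hop}).
∂π/∂p_{Go} = 306 − 6p_{Go} + 2p_{Hop} = 0 ⇒ p_{Go} = 51 + (1/3)p_{Hop}.
The game is symmetric, so in equilibrium p_{Hop} = p_{Go}: the reaction function gives (2/3)p_{Go} = 51, hence p_{Go} = 76.5.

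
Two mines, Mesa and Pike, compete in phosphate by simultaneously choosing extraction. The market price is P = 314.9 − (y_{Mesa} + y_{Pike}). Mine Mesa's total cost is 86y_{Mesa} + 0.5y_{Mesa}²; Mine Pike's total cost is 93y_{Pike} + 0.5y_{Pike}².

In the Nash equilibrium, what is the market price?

Mine Mesa's profit: π = y_{Mesa}(314.9 − (y_{Mesa} + y_{Pike})) − 86y_{Mesa} − 0.5y_{Mesa}².
∂π/∂y_{Mesa} = 228.9 − 3y_{Mesa} − y_{Pike} = 0, so y_{Mesa} = 76.3 − (1/3)y_{Pike}.
By the same steps for Pike: y_{Pike} = 2219/30 − (1/3)y_{Mesa}.
Plugging y_{Pike} into Mesa's best response: y_{Mesa} = 76.3 − (1/3)(2219/30 − (1/3)y_{Mesa}) ⇒ (8/9)y_{Mesa} = 2324/45, so y_{Mesa} = 58.1.
Then y_{Pike} = 2219/30 − (1/3)·58.1 = 54.6.
Equilibrium price: P = 314.9 − 112.7 = 202.2.

202.2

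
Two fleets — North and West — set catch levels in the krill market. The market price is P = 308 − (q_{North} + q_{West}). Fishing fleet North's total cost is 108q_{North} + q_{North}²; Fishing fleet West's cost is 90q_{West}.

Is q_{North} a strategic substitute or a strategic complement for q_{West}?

Fishing fleet North's profit: π = q_{North}(308 − (q_{North} + q_{West})) − 108q_{North} − q_{North}².
∂π/∂q_{North} = 200 − 4q_{North} − q_{West} = 0, so q_{North} = 50 − 0.25q_{West}.
The best-response slope dq_{North}/dq_{West} = −0.25 < 0: the reaction function is downward-sloping, so the choices are strategic substitutes.

strategic substitutes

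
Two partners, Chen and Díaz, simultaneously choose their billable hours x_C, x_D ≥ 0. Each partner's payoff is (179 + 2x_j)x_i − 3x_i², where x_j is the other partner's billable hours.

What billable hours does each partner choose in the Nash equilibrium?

44.75

Chen's payoff is (179 + 2x_D)x_C − 3x_C².
∂π/∂x_C = 179 + 2x_D − 6x_C = 0, so x_C = 179/6 + (1/3)x_D.
The game is symmetric, so in equilibrium x_D = x_C: the reaction function gives (2/3)x_C = 179/6, hence x_C = 44.75.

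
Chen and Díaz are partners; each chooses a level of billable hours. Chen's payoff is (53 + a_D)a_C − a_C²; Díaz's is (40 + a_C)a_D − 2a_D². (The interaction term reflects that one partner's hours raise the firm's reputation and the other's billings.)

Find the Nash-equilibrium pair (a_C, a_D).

Expanding Chen's payoff: 53a_C + a_Da_C − a_C².
∂π/∂a_C = 53 + a_D − 2a_C = 0, so a_C = 26.5 + 0.5a_D.
Likewise for Díaz: a_D = 10 + 0.25a_C.
Substituting the second reaction function into the first: a_C = 26.5 + 0.5(10 + 0.25a_C), which gives 0.875a_C = 31.5 ⇒ a_C = 36.
Then a_D = 10 + 0.25·36 = 19.

36, 19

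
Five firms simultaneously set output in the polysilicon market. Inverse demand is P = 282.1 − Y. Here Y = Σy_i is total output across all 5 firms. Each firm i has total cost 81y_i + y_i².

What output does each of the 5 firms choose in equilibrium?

A representative firm's profit is π_i = y_i(282.1 − Y) − 81y_i − y_i², with Y = y_i + Σ_{j≠i} y_j.
First-order condition: 201.1 − 4y_i − Σ_{j≠i} y_j = 0.
With identical firms, set every y_j = y: then 201.1 − 4y − 4y = 0, i.e. y = 201.1/8 = 25.1375.

25.1375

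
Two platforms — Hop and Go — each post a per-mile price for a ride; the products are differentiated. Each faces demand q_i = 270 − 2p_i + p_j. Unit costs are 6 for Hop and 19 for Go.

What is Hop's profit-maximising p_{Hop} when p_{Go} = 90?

Hop's profit: π = (p_{Hop} − 6)(270 − 2p_{Hop} + p_{Go}).
∂π/∂p_{Hop} = 282 − 4p_{Hop} + p_{Go} = 0 ⇒ p_{Hop} = 70.5 + 0.25p_{Go}.
At p_{Go} = 90: p_{Hop} = 70.5 + 0.25·90 = 93.

93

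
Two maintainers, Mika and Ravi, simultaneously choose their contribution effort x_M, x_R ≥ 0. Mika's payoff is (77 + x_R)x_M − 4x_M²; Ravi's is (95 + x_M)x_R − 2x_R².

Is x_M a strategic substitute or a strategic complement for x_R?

Expanding Mika's payoff: 77x_M + x_Rx_M − 4x_M².
∂π/∂x_M = 77 + x_R − 8x_M = 0, so x_M = 9.625 + 0.125x_R.
The best-response slope dx_M/dx_R = 0.125 > 0: the reaction function is upward-sloping, so the choices are strategic complements.

strategic complements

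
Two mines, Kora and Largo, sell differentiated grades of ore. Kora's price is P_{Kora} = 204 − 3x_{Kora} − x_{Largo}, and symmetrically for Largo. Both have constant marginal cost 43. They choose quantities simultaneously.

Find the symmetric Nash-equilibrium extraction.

Mine Kora's profit: π = x_{Kora}(204 − 3x_{Kora} − x_{Largo}) − 43x_{Kora}.
∂π/∂x_{Kora} = 161 − 6x_{Kora} − x_{Largo} = 0 ⇒ x_{Kora} = 161/6 − (1/6)x_{Largo}.
The game is symmetric, so in equilibrium x_{Largo} = x_{Kora}: the reaction function gives (7/6)x_{Kora} = 161/6, hence x_{Kora} = 23.

23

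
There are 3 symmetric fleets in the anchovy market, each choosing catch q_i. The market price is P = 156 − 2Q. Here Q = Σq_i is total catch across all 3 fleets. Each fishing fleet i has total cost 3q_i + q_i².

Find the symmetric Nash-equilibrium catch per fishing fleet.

15.3

A representative fishing fleet's profit is π_i = q_i(156 − 2Q) − 3q_i − q_i², with Q = q_i + Σ_{j≠i} q_j.
First-order condition: 153 − 6q_i − 2Σ_{j≠i} q_j = 0.
Imposing symmetry (q_j = q for all j) turns Σ_{j≠i} q_j into 2q, so 153 = 10q and q = 15.3.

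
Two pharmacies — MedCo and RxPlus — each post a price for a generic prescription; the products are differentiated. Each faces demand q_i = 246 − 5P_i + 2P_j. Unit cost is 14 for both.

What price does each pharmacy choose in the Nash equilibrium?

39.5

MedCo's profit: π = (P_{MedCo} − 14)(246 − 5P_{MedCo} + 2P_{RxPlus}).
∂π/∂P_{MedCo} = 316 − 10P_{MedCo} + 2P_{RxPlus} = 0 ⇒ P_{MedCo} = 31.6 + 0.2P_{RxPlus}.
The game is symmetric, so in equilibrium P_{RxPlus} = P_{MedCo}: the reaction function gives 0.8P_{MedCo} = 31.6, hence P_{MedCo} = 39.5.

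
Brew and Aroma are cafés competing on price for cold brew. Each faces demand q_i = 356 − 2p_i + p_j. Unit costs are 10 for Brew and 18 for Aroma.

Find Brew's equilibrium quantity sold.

Brew's profit: π = (p_{Brew} − 10)(356 − 2p_{Brew} + p_{Aroma}).
∂π/∂p_{Brew} = 376 − 4p_{Brew} + p_{Aroma} = 0 ⇒ p_{Brew} = 94 + 0.25p_{Aroma}.
Similarly p_{Aroma} = 98 + 0.25p_{Brew}.
Substituting the second reaction function into the first: p_{Brew} = 94 + 0.25(98 + 0.25p_{Brew}), which gives 0.9375p_{Brew} = 118.5 ⇒ p_{Brew} = 126.4.
Then p_{Aroma} = 98 + 0.25·126.4 = 129.6.
q_{Brew} = 356 − 2·126.4 + 129.6 = 232.8.

232.8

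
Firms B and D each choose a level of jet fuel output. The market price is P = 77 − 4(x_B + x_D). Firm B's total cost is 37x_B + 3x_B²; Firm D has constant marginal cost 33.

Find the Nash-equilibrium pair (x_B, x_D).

1.5, 4.75

Firm B's profit: π = x_B(77 − 4(x_B + x_D)) − 37x_B − 3x_B².
∂π/∂x_B = 40 − 14x_B − 4x_D = 0, so x_B = 20/7 − (2/7)x_D.
For D: ∂π/∂x_D = 44 − 8x_D − 4x_B = 0 ⇒ x_D = 5.5 − 0.5x_B.
Solving the two reaction functions simultaneously: (1 − (−2/7)(−0.5))x_B = 20/7 − (2/7)·5.5, so (6/7)x_B = 9/7 and x_B = 1.5.
Then x_D = 5.5 − 0.5·1.5 = 4.75.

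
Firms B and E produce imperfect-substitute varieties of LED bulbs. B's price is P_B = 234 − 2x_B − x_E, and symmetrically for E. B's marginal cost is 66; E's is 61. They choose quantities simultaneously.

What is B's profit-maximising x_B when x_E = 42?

Firm B's profit: π = x_B(234 − 2x_B − x_E) − 66x_B.
∂π/∂x_B = 168 − 4x_B − x_E = 0 ⇒ x_B = 42 − 0.25x_E.
At x_E = 42: x_B = 42 − 0.25·42 = 31.5.

31.5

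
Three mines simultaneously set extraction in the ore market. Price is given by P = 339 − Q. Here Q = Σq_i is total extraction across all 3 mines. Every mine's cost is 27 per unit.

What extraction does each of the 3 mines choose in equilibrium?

78

A representative mine's profit is π_i = q_i(339 − Q) − 27q_i, with Q = q_i + Σ_{j≠i} q_j.
First-order condition: 312 − 2q_i − Σ_{j≠i} q_j = 0.
With identical mines, set every q_j = q: then 312 − 2q − 2q = 0, i.e. q = 312/4 = 78.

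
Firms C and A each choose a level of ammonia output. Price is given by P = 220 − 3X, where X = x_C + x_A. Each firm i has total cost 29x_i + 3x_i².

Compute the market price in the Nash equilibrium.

143.6

Firm C's profit: π = x_C(220 − 3(x_C + x_A)) − 29x_C − 3x_C².
∂π/∂x_C = 191 − 12x_C − 3x_A = 0, so x_C = 191/12 − 0.25x_A.
By symmetry x_A = x_C; substituting into the reaction function, 1.25x_C = 191/12 and x_C = 191/15.
Equilibrium price: P = 220 − 3·(382/15) = 143.6.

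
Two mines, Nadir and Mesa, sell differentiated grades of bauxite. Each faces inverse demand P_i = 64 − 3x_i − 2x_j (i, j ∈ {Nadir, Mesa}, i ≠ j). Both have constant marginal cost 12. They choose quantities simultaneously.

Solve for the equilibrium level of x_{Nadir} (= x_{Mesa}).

6.5

Mine Nadir's profit: π = x_{Nadir}(64 − 3x_{Nadir} − 2x_{Mesa}) − 12x_{Nadir}.
∂π/∂x_{Nadir} = 52 − 6x_{Nadir} − 2x_{Mesa} = 0 ⇒ x_{Nadir} = 26/3 − (1/3)x_{Mesa}.
Setting x_{Nadir} = x_{Mesa} in the reaction function: x_{Nadir} = 26/3 − (1/3)x_{Nadir}, so x_{Nadir} = (26/3) / (4/3) = 6.5.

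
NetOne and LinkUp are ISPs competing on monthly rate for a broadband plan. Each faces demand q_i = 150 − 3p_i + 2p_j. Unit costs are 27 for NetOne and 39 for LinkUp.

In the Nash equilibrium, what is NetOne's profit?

NetOne's profit: π = (p_{NetOne} − 27)(150 − 3p_{NetOne} + 2p_{LinkUp}).
∂π/∂p_{NetOne} = 231 − 6p_{NetOne} + 2p_{LinkUp} = 0 ⇒ p_{NetOne} = 38.5 + (1/3)p_{LinkUp}.
Similarly p_{LinkUp} = 44.5 + (1/3)p_{NetOne}.
Solving the two reaction functions simultaneously: (1 − (1/3)(1/3))p_{NetOne} = 38.5 + (1/3)·44.5, so (8/9)p_{NetOne} = 160/3 and p_{NetOne} = 60.
Then p_{LinkUp} = 44.5 + (1/3)·60 = 64.5.
q_{NetOne} = 150 − 3·60 + 2·64.5 = 99.
Profit = (60 − 27)·99 = 3267.

3267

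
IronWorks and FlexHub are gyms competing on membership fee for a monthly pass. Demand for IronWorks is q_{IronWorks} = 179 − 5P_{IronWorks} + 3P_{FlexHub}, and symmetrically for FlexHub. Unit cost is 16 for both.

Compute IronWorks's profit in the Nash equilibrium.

2205

IronWorks's profit: π = (P_{IronWorks} − 16)(179 − 5P_{IronWorks} + 3P_{FlexHub}).
∂π/∂P_{IronWorks} = 259 − 10P_{IronWorks} + 3P_{FlexHub} = 0 ⇒ P_{IronWorks} = 25.9 + 0.3P_{FlexHub}.
Setting P_{IronWorks} = P_{FlexHub} in the reaction function: P_{IronWorks} = 25.9 + 0.3P_{IronWorks}, so P_{IronWorks} = 25.9 / 0.7 = 37.
q_{IronWorks} = 179 − 5·37 + 3·37 = 105.
Profit = (37 − 16)·105 = 2205.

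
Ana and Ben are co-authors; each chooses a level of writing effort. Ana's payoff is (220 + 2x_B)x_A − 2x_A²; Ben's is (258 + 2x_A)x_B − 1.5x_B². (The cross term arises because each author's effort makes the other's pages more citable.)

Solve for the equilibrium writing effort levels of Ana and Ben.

147, 184

Expanding Ana's payoff: 220x_A + 2x_Bx_A − 2x_A².
∂π/∂x_A = 220 + 2x_B − 4x_A = 0, so x_A = 55 + 0.5x_B.
Likewise for Ben: x_B = 86 + (2/3)x_A.
Substituting the second reaction function into the first: x_A = 55 + 0.5(86 + (2/3)x_A), which gives (2/3)x_A = 98 ⇒ x_A = 147.
Then x_B = 86 + (2/3)·147 = 184.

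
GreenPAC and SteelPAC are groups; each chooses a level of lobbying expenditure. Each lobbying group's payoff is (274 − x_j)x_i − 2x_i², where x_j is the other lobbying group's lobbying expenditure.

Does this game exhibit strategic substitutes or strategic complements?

GreenPAC's payoff is (274 − x_S)x_G − 2x_G².
∂π/∂x_G = 274 − x_S − 4x_G = 0, so x_G = 68.5 − 0.25x_S.
The best-response slope dx_G/dx_S = −0.25 < 0: the reaction function is downward-sloping, so the choices are strategic substitutes.

strategic substitutes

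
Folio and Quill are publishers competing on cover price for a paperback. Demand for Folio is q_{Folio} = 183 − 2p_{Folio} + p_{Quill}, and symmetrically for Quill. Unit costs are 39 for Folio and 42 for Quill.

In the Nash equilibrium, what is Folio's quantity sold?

96.8

Folio's profit: π = (p_{Folio} − 39)(183 − 2p_{Folio} + p_{Quill}).
∂π/∂p_{Folio} = 261 − 4p_{Folio} + p_{Quill} = 0 ⇒ p_{Folio} = 65.25 + 0.25p_{Quill}.
Similarly p_{Quill} = 66.75 + 0.25p_{Folio}.
Plugging p_{Quill} into Folio's best response: p_{Folio} = 65.25 + 0.25(66.75 + 0.25p_{Folio}) ⇒ 0.9375p_{Folio} = 81.9375, so p_{Folio} = 87.4.
Then p_{Quill} = 66.75 + 0.25·87.4 = 88.6.
q_{Folio} = 183 − 2·87.4 + 88.6 = 96.8.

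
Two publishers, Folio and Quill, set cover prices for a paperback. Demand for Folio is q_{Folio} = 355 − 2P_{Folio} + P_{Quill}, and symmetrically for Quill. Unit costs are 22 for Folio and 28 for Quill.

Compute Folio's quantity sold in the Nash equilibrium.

Folio's profit: π = (P_{Folio} − 22)(355 − 2P_{Folio} + P_{Quill}).
∂π/∂P_{Folio} = 399 − 4P_{Folio} + P_{Quill} = 0 ⇒ P_{Folio} = 99.75 + 0.25P_{Quill}.
Similarly P_{Quill} = 102.75 + 0.25P_{Folio}.
Substituting the second reaction function into the first: P_{Folio} = 99.75 + 0.25(102.75 + 0.25P_{Folio}), which gives 0.9375P_{Folio} = 125.4375 ⇒ P_{Folio} = 133.8.
Then P_{Quill} = 102.75 + 0.25·133.8 = 136.2.
q_{Folio} = 355 − 2·133.8 + 136.2 = 223.6.

223.6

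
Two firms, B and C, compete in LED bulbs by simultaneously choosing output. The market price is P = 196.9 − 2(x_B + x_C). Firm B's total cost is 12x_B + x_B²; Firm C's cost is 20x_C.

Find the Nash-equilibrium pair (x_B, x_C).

Firm B's profit: π = x_B(196.9 − 2(x_B + x_C)) − 12x_B − x_B².
∂π/∂x_B = 184.9 − 6x_B − 2x_C = 0, so x_B = 1849/60 − (1/3)x_C.
For C: ∂π/∂x_C = 176.9 − 4x_C − 2x_B = 0 ⇒ x_C = 44.225 − 0.5x_B.
Solving the two reaction functions simultaneously: (1 − (−1/3)(−0.5))x_B = 1849/60 − (1/3)·44.225, so (5/6)x_B = 16.075 and x_B = 19.29.
Then x_C = 44.225 − 0.5·19.29 = 34.58.

19.29, 34.58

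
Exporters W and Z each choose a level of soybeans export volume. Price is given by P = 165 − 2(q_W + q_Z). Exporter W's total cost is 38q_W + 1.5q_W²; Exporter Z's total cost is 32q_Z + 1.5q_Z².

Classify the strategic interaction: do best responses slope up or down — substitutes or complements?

Exporter W's profit: π = q_W(165 − 2(q_W + q_Z)) − 38q_W − 1.5q_W².
∂π/∂q_W = 127 − 7q_W − 2q_Z = 0, so q_W = 127/7 − (2/7)q_Z.
The best-response slope dq_W/dq_Z = −2/7 < 0: the reaction function is downward-sloping, so the choices are strategic substitutes.

strategic substitutes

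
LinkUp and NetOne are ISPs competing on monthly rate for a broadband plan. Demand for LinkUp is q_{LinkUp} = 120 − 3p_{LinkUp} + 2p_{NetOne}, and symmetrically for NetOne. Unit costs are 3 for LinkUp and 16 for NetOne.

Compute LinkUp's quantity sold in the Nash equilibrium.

LinkUp's profit: π = (p_{LinkUp} − 3)(120 − 3p_{LinkUp} + 2p_{NetOne}).
∂π/∂p_{LinkUp} = 129 − 6p_{LinkUp} + 2p_{NetOne} = 0 ⇒ p_{LinkUp} = 21.5 + (1/3)p_{NetOne}.
Similarly p_{NetOne} = 28 + (1/3)p_{LinkUp}.
Substituting the second reaction function into the first: p_{LinkUp} = 21.5 + (1/3)(28 + (1/3)p_{LinkUp}), which gives (8/9)p_{LinkUp} = 185/6 ⇒ p_{LinkUp} = 34.6875.
Then p_{NetOne} = 28 + (1/3)·34.6875 = 39.5625.
q_{LinkUp} = 120 − 3·34.6875 + 2·39.5625 = 95.0625.

95.0625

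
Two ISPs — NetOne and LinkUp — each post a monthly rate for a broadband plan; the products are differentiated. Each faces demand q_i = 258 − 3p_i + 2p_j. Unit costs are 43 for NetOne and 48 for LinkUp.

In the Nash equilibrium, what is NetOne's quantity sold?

164.0625

NetOne's profit: π = (p_{NetOne} − 43)(258 − 3p_{NetOne} + 2p_{LinkUp}).
∂π/∂p_{NetOne} = 387 − 6p_{NetOne} + 2p_{LinkUp} = 0 ⇒ p_{NetOne} = 64.5 + (1/3)p_{LinkUp}.
Similarly p_{LinkUp} = 67 + (1/3)p_{NetOne}.
Plugging p_{LinkUp} into NetOne's best response: p_{NetOne} = 64.5 + (1/3)(67 + (1/3)p_{NetOne}) ⇒ (8/9)p_{NetOne} = 521/6, so p_{NetOne} = 97.6875.
Then p_{LinkUp} = 67 + (1/3)·97.6875 = 99.5625.
q_{NetOne} = 258 − 3·97.6875 + 2·99.5625 = 164.0625.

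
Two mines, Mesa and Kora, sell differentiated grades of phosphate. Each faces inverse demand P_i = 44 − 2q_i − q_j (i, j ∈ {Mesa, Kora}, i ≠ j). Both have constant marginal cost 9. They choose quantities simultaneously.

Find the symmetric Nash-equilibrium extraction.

7

Mine Mesa's profit: π = q_{Mesa}(44 − 2q_{Mesa} − q_{Kora}) − 9q_{Mesa}.
∂π/∂q_{Mesa} = 35 − 4q_{Mesa} − q_{Kora} = 0 ⇒ q_{Mesa} = 8.75 − 0.25q_{Kora}.
The game is symmetric, so in equilibrium q_{Kora} = q_{Mesa}: the reaction function gives 1.25q_{Mesa} = 8.75, hence q_{Mesa} = 7.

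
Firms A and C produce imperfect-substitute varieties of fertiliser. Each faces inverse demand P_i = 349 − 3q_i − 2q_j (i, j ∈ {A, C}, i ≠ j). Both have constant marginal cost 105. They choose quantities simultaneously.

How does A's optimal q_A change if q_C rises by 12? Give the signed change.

-4

Firm A's profit: π = q_A(349 − 3q_A − 2q_C) − 105q_A.
∂π/∂q_A = 244 − 6q_A − 2q_C = 0 ⇒ q_A = 122/3 − (1/3)q_C.
The reaction-function slope is −1/3, so a 12-unit rise in q_C moves q_A by −1/3 × 12 = −4. A's best response falls — the actions are strategic substitutes.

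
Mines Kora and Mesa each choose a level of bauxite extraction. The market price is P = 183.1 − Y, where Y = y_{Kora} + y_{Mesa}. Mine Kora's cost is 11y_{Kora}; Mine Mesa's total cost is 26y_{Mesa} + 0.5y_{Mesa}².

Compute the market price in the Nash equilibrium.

82.84

Mine Kora's profit: π = y_{Kora}(183.1 − (y_{Kora} + y_{Mesa})) − 11y_{Kora}.
∂π/∂y_{Kora} = 172.1 − 2y_{Kora} − y_{Mesa} = 0, so y_{Kora} = 86.05 − 0.5y_{Mesa}.
For Mesa: ∂π/∂y_{Mesa} = 157.1 − 3y_{Mesa} − y_{Kora} = 0 ⇒ y_{Mesa} = 1571/30 − (1/3)y_{Kora}.
Substituting the second reaction function into the first: y_{Kora} = 86.05 − 0.5(1571/30 − (1/3)y_{Kora}), which gives (5/6)y_{Kora} = 898/15 ⇒ y_{Kora} = 71.84.
Then y_{Mesa} = 1571/30 − (1/3)·71.84 = 28.42.
Equilibrium price: P = 183.1 − 100.26 = 82.84.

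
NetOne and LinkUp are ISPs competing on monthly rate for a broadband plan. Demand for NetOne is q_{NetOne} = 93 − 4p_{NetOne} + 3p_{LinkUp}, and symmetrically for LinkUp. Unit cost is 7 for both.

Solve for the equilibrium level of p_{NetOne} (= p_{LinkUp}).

NetOne's profit: π = (p_{NetOne} − 7)(93 − 4p_{NetOne} + 3p_{LinkUp}).
∂π/∂p_{NetOne} = 121 − 8p_{NetOne} + 3p_{LinkUp} = 0 ⇒ p_{NetOne} = 15.125 + 0.375p_{LinkUp}.
The game is symmetric, so in equilibrium p_{LinkUp} = p_{NetOne}: the reaction function gives 0.625p_{NetOne} = 15.125, hence p_{NetOne} = 24.2.

24.2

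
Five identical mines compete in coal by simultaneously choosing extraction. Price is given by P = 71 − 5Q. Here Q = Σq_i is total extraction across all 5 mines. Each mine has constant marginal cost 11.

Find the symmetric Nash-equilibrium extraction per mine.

2

A representative mine's profit is π_i = q_i(71 − 5Q) − 11q_i, with Q = q_i + Σ_{j≠i} q_j.
First-order condition: 60 − 10q_i − 5Σ_{j≠i} q_j = 0.
With identical mines, set every q_j = q: then 60 − 10q − 20q = 0, i.e. q = 60/30 = 2.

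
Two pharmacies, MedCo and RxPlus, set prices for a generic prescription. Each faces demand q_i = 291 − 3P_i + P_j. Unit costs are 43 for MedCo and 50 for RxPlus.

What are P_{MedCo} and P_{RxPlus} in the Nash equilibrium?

84.6, 87.6

MedCo's profit: π = (P_{MedCo} − 43)(291 − 3P_{MedCo} + P_{RxPlus}).
∂π/∂P_{MedCo} = 420 − 6P_{MedCo} + P_{RxPlus} = 0 ⇒ P_{MedCo} = 70 + (1/6)P_{RxPlus}.
Similarly P_{RxPlus} = 73.5 + (1/6)P_{MedCo}.
Substituting the second reaction function into the first: P_{MedCo} = 70 + (1/6)(73.5 + (1/6)P_{MedCo}), which gives (35/36)P_{MedCo} = 82.25 ⇒ P_{MedCo} = 84.6.
Then P_{RxPlus} = 73.5 + (1/6)·84.6 = 87.6.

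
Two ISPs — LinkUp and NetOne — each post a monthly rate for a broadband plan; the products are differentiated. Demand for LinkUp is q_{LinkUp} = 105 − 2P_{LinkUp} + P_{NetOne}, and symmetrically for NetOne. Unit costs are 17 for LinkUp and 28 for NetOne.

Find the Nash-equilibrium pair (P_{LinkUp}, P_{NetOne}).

47.8, 52.2

LinkUp's profit: π = (P_{LinkUp} − 17)(105 − 2P_{LinkUp} + P_{NetOne}).
∂π/∂P_{LinkUp} = 139 − 4P_{LinkUp} + P_{NetOne} = 0 ⇒ P_{LinkUp} = 34.75 + 0.25P_{NetOne}.
Similarly P_{NetOne} = 40.25 + 0.25P_{LinkUp}.
Solving the two reaction functions simultaneously: (1 − (0.25)(0.25))P_{LinkUp} = 34.75 + 0.25·40.25, so 0.9375P_{LinkUp} = 44.8125 and P_{LinkUp} = 47.8.
Then P_{NetOne} = 40.25 + 0.25·47.8 = 52.2.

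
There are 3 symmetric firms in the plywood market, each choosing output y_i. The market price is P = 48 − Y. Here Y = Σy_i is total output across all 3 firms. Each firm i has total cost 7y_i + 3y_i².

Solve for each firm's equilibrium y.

4.1

A representative firm's profit is π_i = y_i(48 − Y) − 7y_i − 3y_i², with Y = y_i + Σ_{j≠i} y_j.
First-order condition: 41 − 8y_i − Σ_{j≠i} y_j = 0.
With identical firms, set every y_j = y: then 41 − 8y − 2y = 0, i.e. y = 41/10 = 4.1.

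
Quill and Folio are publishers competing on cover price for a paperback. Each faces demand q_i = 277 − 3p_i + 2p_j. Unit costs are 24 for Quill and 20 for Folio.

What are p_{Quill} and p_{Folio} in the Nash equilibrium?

86.5, 85

Quill's profit: π = (p_{Quill} − 24)(277 − 3p_{Quill} + 2p_{Folio}).
∂π/∂p_{Quill} = 349 − 6p_{Quill} + 2p_{Folio} = 0 ⇒ p_{Quill} = 349/6 + (1/3)p_{Folio}.
Similarly p_{Folio} = 337/6 + (1/3)p_{Quill}.
Solving the two reaction functions simultaneously: (1 − (1/3)(1/3))p_{Quill} = 349/6 + (1/3)·(337/6), so (8/9)p_{Quill} = 692/9 and p_{Quill} = 86.5.
Then p_{Folio} = 337/6 + (1/3)·86.5 = 85.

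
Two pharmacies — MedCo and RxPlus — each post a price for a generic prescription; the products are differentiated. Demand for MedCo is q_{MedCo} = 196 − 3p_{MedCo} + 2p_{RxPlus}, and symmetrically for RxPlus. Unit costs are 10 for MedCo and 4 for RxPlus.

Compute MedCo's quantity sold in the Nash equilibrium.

MedCo's profit: π = (p_{MedCo} − 10)(196 − 3p_{MedCo} + 2p_{RxPlus}).
∂π/∂p_{MedCo} = 226 − 6p_{MedCo} + 2p_{RxPlus} = 0 ⇒ p_{MedCo} = 113/3 + (1/3)p_{RxPlus}.
Similarly p_{RxPlus} = 104/3 + (1/3)p_{MedCo}.
Plugging p_{RxPlus} into MedCo's best response: p_{MedCo} = 113/3 + (1/3)(104/3 + (1/3)p_{MedCo}) ⇒ (8/9)p_{MedCo} = 443/9, so p_{MedCo} = 55.375.
Then p_{RxPlus} = 104/3 + (1/3)·55.375 = 53.125.
q_{MedCo} = 196 − 3·55.375 + 2·53.125 = 136.125.

136.125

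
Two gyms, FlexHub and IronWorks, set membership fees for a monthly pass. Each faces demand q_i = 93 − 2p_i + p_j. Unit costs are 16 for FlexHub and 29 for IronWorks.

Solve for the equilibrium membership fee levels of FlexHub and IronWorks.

43.4, 48.6

FlexHub's profit: π = (p_{FlexHub} − 16)(93 − 2p_{FlexHub} + p_{IronWorks}).
∂π/∂p_{FlexHub} = 125 − 4p_{FlexHub} + p_{IronWorks} = 0 ⇒ p_{FlexHub} = 31.25 + 0.25p_{IronWorks}.
Similarly p_{IronWorks} = 37.75 + 0.25p_{FlexHub}.
Solving the two reaction functions simultaneously: (1 − (0.25)(0.25))p_{FlexHub} = 31.25 + 0.25·37.75, so 0.9375p_{FlexHub} = 40.6875 and p_{FlexHub} = 43.4.
Then p_{IronWorks} = 37.75 + 0.25·43.4 = 48.6.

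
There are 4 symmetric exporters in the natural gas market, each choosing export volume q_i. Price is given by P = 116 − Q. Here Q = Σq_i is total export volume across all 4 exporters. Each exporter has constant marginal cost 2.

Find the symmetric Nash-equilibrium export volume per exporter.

A representative exporter's profit is π_i = q_i(116 − Q) − 2q_i, with Q = q_i + Σ_{j≠i} q_j.
First-order condition: 114 − 2q_i − Σ_{j≠i} q_j = 0.
With identical exporters, set every q_j = q: then 114 − 2q − 3q = 0, i.e. q = 114/5 = 22.8.

22.8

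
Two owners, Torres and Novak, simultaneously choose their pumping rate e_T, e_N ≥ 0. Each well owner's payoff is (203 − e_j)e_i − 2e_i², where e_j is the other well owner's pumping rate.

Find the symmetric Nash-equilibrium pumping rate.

Torres's payoff is (203 − e_N)e_T − 2e_T².
∂π/∂e_T = 203 − e_N − 4e_T = 0, so e_T = 50.75 − 0.25e_N.
Setting e_T = e_N in the reaction function: e_T = 50.75 − 0.25e_T, so e_T = 50.75 / 1.25 = 40.6.

40.6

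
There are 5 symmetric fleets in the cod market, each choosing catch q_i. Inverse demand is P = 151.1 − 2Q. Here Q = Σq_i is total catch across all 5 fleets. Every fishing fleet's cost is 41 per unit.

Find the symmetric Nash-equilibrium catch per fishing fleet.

A representative fishing fleet's profit is π_i = q_i(151.1 − 2Q) − 41q_i, with Q = q_i + Σ_{j≠i} q_j.
First-order condition: 110.1 − 4q_i − 2Σ_{j≠i} q_j = 0.
With identical fishing fleets, set every q_j = q: then 110.1 − 4q − 8q = 0, i.e. q = 110.1/12 = 9.175.

9.175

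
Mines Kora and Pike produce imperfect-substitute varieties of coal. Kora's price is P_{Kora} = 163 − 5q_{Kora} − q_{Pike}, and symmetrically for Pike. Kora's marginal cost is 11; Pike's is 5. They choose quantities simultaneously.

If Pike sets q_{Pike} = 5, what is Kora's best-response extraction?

14.7

Mine Kora's profit: π = q_{Kora}(163 − 5q_{Kora} − q_{Pike}) − 11q_{Kora}.
∂π/∂q_{Kora} = 152 − 10q_{Kora} − q_{Pike} = 0 ⇒ q_{Kora} = 15.2 − 0.1q_{Pike}.
At q_{Pike} = 5: q_{Kora} = 15.2 − 0.1·5 = 14.7.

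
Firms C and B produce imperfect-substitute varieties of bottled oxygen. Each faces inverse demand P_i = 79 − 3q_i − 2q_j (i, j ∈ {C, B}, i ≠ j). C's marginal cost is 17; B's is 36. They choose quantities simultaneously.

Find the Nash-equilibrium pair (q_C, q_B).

Firm C's profit: π = q_C(79 − 3q_C − 2q_B) − 17q_C.
∂π/∂q_C = 62 − 6q_C − 2q_B = 0 ⇒ q_C = 31/3 − (1/3)q_B.
Similarly q_B = 43/6 − (1/3)q_C.
Solving the two reaction functions simultaneously: (1 − (−1/3)(−1/3))q_C = 31/3 − (1/3)·(43/6), so (8/9)q_C = 143/18 and q_C = 8.9375.
Then q_B = 43/6 − (1/3)·8.9375 = 4.1875.

8.9375, 4.1875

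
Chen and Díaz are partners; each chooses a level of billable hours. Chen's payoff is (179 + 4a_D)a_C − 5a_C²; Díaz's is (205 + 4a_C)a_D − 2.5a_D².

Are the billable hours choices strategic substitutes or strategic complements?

Expanding Chen's payoff: 179a_C + 4a_Da_C − 5a_C².
∂π/∂a_C = 179 + 4a_D − 10a_C = 0, so a_C = 17.9 + 0.4a_D.
The best-response slope da_C/da_D = 0.4 > 0: the reaction function is upward-sloping, so the choices are strategic complements.

strategic complements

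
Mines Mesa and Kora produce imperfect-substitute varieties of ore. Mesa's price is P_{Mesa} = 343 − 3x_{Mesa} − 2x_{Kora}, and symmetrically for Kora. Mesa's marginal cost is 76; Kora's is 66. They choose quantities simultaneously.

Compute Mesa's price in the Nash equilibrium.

Mine Mesa's profit: π = x_{Mesa}(343 − 3x_{Mesa} − 2x_{Kora}) − 76x_{Mesa}.
∂π/∂x_{Mesa} = 267 − 6x_{Mesa} − 2x_{Kora} = 0 ⇒ x_{Mesa} = 44.5 − (1/3)x_{Kora}.
Similarly x_{Kora} = 277/6 − (1/3)x_{Mesa}.
Substituting the second reaction function into the first: x_{Mesa} = 44.5 − (1/3)(277/6 − (1/3)x_{Mesa}), which gives (8/9)x_{Mesa} = 262/9 ⇒ x_{Mesa} = 32.75.
Then x_{Kora} = 277/6 − (1/3)·32.75 = 35.25.
P_{Mesa} = 343 − 3·32.75 − 2·35.25 = 174.25.

174.25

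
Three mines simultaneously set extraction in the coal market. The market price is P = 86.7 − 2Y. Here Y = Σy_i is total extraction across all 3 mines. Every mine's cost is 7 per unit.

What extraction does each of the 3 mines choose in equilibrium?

A representative mine's profit is π_i = y_i(86.7 − 2Y) − 7y_i, with Y = y_i + Σ_{j≠i} y_j.
First-order condition: 79.7 − 4y_i − 2Σ_{j≠i} y_j = 0.
Imposing symmetry (y_j = y for all j) turns Σ_{j≠i} y_j into 2y, so 79.7 = 8y and y = 9.9625.

9.9625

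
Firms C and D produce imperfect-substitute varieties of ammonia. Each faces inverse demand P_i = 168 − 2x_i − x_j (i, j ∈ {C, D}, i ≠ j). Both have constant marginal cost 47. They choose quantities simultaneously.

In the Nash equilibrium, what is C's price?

95.4

Firm C's profit: π = x_C(168 − 2x_C − x_D) − 47x_C.
∂π/∂x_C = 121 − 4x_C − x_D = 0 ⇒ x_C = 30.25 − 0.25x_D.
Setting x_C = x_D in the reaction function: x_C = 30.25 − 0.25x_C, so x_C = 30.25 / 1.25 = 24.2.
P_C = 168 − 2·24.2 − 24.2 = 95.4.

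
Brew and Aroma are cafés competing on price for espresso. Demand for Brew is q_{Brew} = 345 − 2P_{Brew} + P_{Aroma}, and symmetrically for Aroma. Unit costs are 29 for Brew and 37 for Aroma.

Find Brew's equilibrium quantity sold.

Brew's profit: π = (P_{Brew} − 29)(345 − 2P_{Brew} + P_{Aroma}).
∂π/∂P_{Brew} = 403 − 4P_{Brew} + P_{Aroma} = 0 ⇒ P_{Brew} = 100.75 + 0.25P_{Aroma}.
Similarly P_{Aroma} = 104.75 + 0.25P_{Brew}.
Solving the two reaction functions simultaneously: (1 − (0.25)(0.25))P_{Brew} = 100.75 + 0.25·104.75, so 0.9375P_{Brew} = 126.9375 and P_{Brew} = 135.4.
Then P_{Aroma} = 104.75 + 0.25·135.4 = 138.6.
q_{Brew} = 345 − 2·135.4 + 138.6 = 212.8.

212.8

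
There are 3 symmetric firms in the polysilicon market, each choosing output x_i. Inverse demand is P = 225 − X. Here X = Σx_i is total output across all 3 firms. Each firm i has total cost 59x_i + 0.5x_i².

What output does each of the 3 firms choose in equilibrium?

A representative firm's profit is π_i = x_i(225 − X) − 59x_i − 0.5x_i², with X = x_i + Σ_{j≠i} x_j.
First-order condition: 166 − 3x_i − Σ_{j≠i} x_j = 0.
In a symmetric equilibrium every firm chooses the same x, so Σ_{j≠i} x_j = 2x. The condition becomes 166 − 5x = 0, giving x = 166/5 = 33.2.

33.2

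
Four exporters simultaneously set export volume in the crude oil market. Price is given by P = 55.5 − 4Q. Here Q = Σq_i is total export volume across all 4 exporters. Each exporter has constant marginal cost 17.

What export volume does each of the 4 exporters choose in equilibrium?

1.925

A representative exporter's profit is π_i = q_i(55.5 − 4Q) − 17q_i, with Q = q_i + Σ_{j≠i} q_j.
First-order condition: 38.5 − 8q_i − 4Σ_{j≠i} q_j = 0.
With identical exporters, set every q_j = q: then 38.5 − 8q − 12q = 0, i.e. q = 38.5/20 = 1.925.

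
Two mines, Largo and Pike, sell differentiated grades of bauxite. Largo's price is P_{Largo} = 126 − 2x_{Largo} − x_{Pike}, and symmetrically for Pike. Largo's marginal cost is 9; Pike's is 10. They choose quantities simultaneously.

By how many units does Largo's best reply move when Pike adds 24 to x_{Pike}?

-6

Mine Largo's profit: π = x_{Largo}(126 − 2x_{Largo} − x_{Pike}) − 9x_{Largo}.
∂π/∂x_{Largo} = 117 − 4x_{Largo} − x_{Pike} = 0 ⇒ x_{Largo} = 29.25 − 0.25x_{Pike}.
The reaction-function slope is −0.25, so a 24-unit rise in x_{Pike} moves x_{Largo} by −0.25 × 24 = −6. Largo's best response falls — the actions are strategic substitutes.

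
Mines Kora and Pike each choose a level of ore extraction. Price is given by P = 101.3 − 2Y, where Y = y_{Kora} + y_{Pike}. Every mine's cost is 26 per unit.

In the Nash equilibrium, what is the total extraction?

Mine Kora's profit: π = y_{Kora}(101.3 − 2(y_{Kora} + y_{Pike})) − 26y_{Kora}.
∂π/∂y_{Kora} = 75.3 − 4y_{Kora} − 2y_{Pike} = 0, so y_{Kora} = 18.825 − 0.5y_{Pike}.
By symmetry y_{Pike} = y_{Kora}; substituting into the reaction function, 1.5y_{Kora} = 18.825 and y_{Kora} = 12.55.
Total extraction: 12.55 + 12.55 = 25.1.

25.1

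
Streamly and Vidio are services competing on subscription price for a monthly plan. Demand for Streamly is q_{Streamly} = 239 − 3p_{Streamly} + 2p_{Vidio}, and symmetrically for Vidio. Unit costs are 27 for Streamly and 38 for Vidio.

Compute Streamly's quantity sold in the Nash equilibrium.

165.1875

Streamly's profit: π = (p_{Streamly} − 27)(239 − 3p_{Streamly} + 2p_{Vidio}).
∂π/∂p_{Streamly} = 320 − 6p_{Streamly} + 2p_{Vidio} = 0 ⇒ p_{Streamly} = 160/3 + (1/3)p_{Vidio}.
Similarly p_{Vidio} = 353/6 + (1/3)p_{Streamly}.
Substituting the second reaction function into the first: p_{Streamly} = 160/3 + (1/3)(353/6 + (1/3)p_{Streamly}), which gives (8/9)p_{Streamly} = 1313/18 ⇒ p_{Streamly} = 82.0625.
Then p_{Vidio} = 353/6 + (1/3)·82.0625 = 86.1875.
q_{Streamly} = 239 − 3·82.0625 + 2·86.1875 = 165.1875.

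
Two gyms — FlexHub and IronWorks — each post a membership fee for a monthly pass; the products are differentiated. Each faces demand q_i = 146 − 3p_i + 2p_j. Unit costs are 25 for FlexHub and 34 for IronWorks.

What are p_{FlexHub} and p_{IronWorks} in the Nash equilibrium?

FlexHub's profit: π = (p_{FlexHub} − 25)(146 − 3p_{FlexHub} + 2p_{IronWorks}).
∂π/∂p_{FlexHub} = 221 − 6p_{FlexHub} + 2p_{IronWorks} = 0 ⇒ p_{FlexHub} = 221/6 + (1/3)p_{IronWorks}.
Similarly p_{IronWorks} = 124/3 + (1/3)p_{FlexHub}.
Solving the two reaction functions simultaneously: (1 − (1/3)(1/3))p_{FlexHub} = 221/6 + (1/3)·(124/3), so (8/9)p_{FlexHub} = 911/18 and p_{FlexHub} = 56.9375.
Then p_{IronWorks} = 124/3 + (1/3)·56.9375 = 60.3125.

56.9375, 60.3125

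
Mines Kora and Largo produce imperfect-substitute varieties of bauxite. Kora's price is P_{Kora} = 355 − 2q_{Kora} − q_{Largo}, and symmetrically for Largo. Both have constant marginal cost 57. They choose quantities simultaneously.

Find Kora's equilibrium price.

176.2

Mine Kora's profit: π = q_{Kora}(355 − 2q_{Kora} − q_{Largo}) − 57q_{Kora}.
∂π/∂q_{Kora} = 298 − 4q_{Kora} − q_{Largo} = 0 ⇒ q_{Kora} = 74.5 − 0.25q_{Largo}.
By symmetry q_{Largo} = q_{Kora}; substituting into the reaction function, 1.25q_{Kora} = 74.5 and q_{Kora} = 59.6.
P_{Kora} = 355 − 2·59.6 − 59.6 = 176.2.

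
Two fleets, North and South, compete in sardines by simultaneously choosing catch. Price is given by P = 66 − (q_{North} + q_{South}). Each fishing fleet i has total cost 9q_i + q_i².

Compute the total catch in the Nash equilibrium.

22.8

Fishing fleet North's profit: π = q_{North}(66 − (q_{North} + q_{South})) − 9q_{North} − q_{North}².
∂π/∂q_{North} = 57 − 4q_{North} − q_{South} = 0, so q_{North} = 14.25 − 0.25q_{South}.
By symmetry q_{South} = q_{North}; substituting into the reaction function, 1.25q_{North} = 14.25 and q_{North} = 11.4.
Total catch: 11.4 + 11.4 = 22.8.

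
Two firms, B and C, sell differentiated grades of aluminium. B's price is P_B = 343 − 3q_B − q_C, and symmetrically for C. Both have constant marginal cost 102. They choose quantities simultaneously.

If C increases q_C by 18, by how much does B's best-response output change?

Firm B's profit: π = q_B(343 − 3q_B − q_C) − 102q_B.
∂π/∂q_B = 241 − 6q_B − q_C = 0 ⇒ q_B = 241/6 − (1/6)q_C.
The reaction-function slope is −1/6, so an 18-unit rise in q_C moves q_B by −1/6 × 18 = −3. B's best response falls — the actions are strategic substitutes.

-3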